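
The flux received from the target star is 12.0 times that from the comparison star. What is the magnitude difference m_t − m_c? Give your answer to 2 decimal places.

-2.70

m_t − m_c = −2.5 log₁₀(F_t/F_c) = −2.5 log₁₀(12.0) = −2.5 × (1.079) = -2.698.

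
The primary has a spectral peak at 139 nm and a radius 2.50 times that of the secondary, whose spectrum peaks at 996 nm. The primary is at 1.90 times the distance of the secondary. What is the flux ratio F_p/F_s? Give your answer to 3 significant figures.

4.56×10^3

Wien's law: T_p/T_s = λ_s/λ_p = 996/139 = 7.165.
L_p/L_s = (R_p/R_s)²(T_p/T_s)⁴ = (2.50)²(7.165)⁴ = 1.648×10^4.
F_p/F_s = (L_p/L_s)/(d_p/d_s)² = 1.648×10^4/(1.90)² = 4564.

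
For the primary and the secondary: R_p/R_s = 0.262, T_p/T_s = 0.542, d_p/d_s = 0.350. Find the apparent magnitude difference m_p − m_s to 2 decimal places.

L_p/L_s = (0.262)²(0.542)⁴ = 0.005924.
F_p/F_s = (L_p/L_s)/(d_p/d_s)² = 0.005924/0.1225 = 0.04836.
m_p − m_s = −2.5 log₁₀(0.04836) = 3.29.

3.29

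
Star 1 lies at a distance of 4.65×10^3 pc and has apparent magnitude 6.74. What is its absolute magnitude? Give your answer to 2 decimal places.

-6.60

M = m − 5 log₁₀(d/10 pc) = 6.74 − 5 log₁₀(4.65×10^3/10)
  = 6.74 − 5 × 2.667 = 6.74 − 13.34 = -6.60.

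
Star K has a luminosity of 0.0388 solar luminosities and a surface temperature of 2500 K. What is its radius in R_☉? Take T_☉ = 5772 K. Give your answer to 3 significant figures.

R/R_☉ = √(L/L_☉) / (T/T_☉)² = √(0.0388) / (0.4331)²
       = 0.1970 / 0.1876 = 1.050.

1.05 R_☉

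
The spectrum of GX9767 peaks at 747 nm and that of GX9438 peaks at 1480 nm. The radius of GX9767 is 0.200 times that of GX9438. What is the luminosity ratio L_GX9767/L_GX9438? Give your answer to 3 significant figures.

Wien's law gives T ∝ 1/λ_max, so T_GX9767/T_GX9438 = λ_GX9438/λ_GX9767 = 1480/747 = 1.981.
Then L ∝ R²T⁴ gives L_GX9767/L_GX9438 = (0.200)² × (1.981)⁴ = 0.04000 × 15.41 = 0.6163.

0.616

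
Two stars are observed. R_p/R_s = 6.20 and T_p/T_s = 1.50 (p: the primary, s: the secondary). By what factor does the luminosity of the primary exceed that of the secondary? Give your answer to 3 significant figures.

From the Stefan–Boltzmann law, L ∝ R²T⁴, so
L_p/L_s = (R_p/R_s)² (T_p/T_s)⁴ = (6.20)² × (1.50)⁴ = 38.44 × 5.062 = 194.6.

195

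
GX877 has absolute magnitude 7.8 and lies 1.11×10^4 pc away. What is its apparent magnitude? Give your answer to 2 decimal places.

23.03

m = M + 5 log₁₀(d/10 pc) = 7.8 + 5 log₁₀(1.11×10^4/10)
  = 7.8 + 5 × 3.045 = 7.8 + 15.23 = 23.03.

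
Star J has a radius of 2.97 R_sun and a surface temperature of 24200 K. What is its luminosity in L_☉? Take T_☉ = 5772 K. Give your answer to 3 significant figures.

L/L_☉ = (R/R_☉)² (T/T_☉)⁴ = (2.97)² × (24200/5772)⁴
       = 8.821 × (4.193)⁴ = 8.821 × 309.0 = 2726.

2.73×10^3 L_☉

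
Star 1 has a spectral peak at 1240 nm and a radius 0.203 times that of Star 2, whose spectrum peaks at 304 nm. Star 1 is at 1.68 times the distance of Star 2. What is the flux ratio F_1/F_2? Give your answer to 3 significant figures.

Wien's law: T_1/T_2 = λ_2/λ_1 = 304/1240 = 0.2452.
L_1/L_2 = (R_1/R_2)²(T_1/T_2)⁴ = (0.203)²(0.2452)⁴ = 1.489×10^-4.
F_1/F_2 = (L_1/L_2)/(d_1/d_2)² = 1.489×10^-4/(1.68)² = 5.274×10^-5.

5.27×10^-5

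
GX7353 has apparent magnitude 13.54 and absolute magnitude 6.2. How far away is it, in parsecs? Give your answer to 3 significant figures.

m − M = 5 log₁₀(d/10 pc)
13.54 − (6.2) = 7.34 = 5 log₁₀(d/10)
d = 10 × 10^(7.34/5) = 10 × 10^1.468 = 293.8 pc.

294 pc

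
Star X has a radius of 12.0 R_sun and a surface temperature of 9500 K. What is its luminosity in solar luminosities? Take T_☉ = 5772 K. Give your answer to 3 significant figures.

1.06×10^3 solar luminosities

L/L_☉ = (R/R_☉)² (T/T_☉)⁴ = (12.0)² × (9500/5772)⁴
       = 144.0 × (1.646)⁴ = 144.0 × 7.338 = 1057.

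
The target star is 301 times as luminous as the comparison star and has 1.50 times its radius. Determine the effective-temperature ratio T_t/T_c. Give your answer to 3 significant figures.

L ∝ R²T⁴ gives T ∝ (L/R²)^(1/4), so
T_t/T_c = (301 / 1.50²)^(1/4) = (133.8)^(1/4) = 3.401.

3.40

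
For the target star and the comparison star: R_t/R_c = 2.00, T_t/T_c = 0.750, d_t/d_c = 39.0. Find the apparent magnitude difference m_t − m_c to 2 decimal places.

7.70

L_t/L_c = (2.00)²(0.750)⁴ = 1.266.
F_t/F_c = (L_t/L_c)/(d_t/d_c)² = 1.266/1521 = 8.321×10^-4.
m_t − m_c = −2.5 log₁₀(8.321×10^-4) = 7.70.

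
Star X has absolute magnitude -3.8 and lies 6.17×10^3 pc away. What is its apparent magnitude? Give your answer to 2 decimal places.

m = M + 5 log₁₀(d/10 pc) = -3.8 + 5 log₁₀(6.17×10^3/10)
  = -3.8 + 5 × 2.790 = -3.8 + 13.95 = 10.15.

10.15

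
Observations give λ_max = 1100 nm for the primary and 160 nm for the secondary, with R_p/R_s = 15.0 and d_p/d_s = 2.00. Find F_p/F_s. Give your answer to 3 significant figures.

Wien's law: T_p/T_s = λ_s/λ_p = 160/1100 = 0.1455.
L_p/L_s = (R_p/R_s)²(T_p/T_s)⁴ = (15.0)²(0.1455)⁴ = 0.1007.
F_p/F_s = (L_p/L_s)/(d_p/d_s)² = 0.1007/(2.00)² = 0.02518.

0.0252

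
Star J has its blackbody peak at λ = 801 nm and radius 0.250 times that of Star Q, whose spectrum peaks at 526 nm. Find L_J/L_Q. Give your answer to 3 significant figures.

0.0116

Wien's law gives T ∝ 1/λ_max, so T_J/T_Q = λ_Q/λ_J = 526/801 = 0.6567.
Then L ∝ R²T⁴ gives L_J/L_Q = (0.250)² × (0.6567)⁴ = 0.06250 × 0.1860 = 0.01162.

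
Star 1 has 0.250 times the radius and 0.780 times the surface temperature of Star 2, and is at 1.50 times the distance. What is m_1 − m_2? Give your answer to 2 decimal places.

L_1/L_2 = (0.250)²(0.780)⁴ = 0.02313.
F_1/F_2 = (L_1/L_2)/(d_1/d_2)² = 0.02313/2.250 = 0.01028.
m_1 − m_2 = −2.5 log₁₀(0.01028) = 4.97.

4.97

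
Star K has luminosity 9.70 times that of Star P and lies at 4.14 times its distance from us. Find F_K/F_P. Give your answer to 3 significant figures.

F = L/(4πd²), so F_K/F_P = (L_K/L_P) / (d_K/d_P)²
= 9.70 / (4.14)² = 9.70 / 17.14 = 0.5659.

0.566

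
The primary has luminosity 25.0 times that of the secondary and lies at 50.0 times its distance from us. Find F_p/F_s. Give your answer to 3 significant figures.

0.0100

F = L/(4πd²), so F_p/F_s = (L_p/L_s) / (d_p/d_s)²
= 25.0 / (50.0)² = 25.0 / 2500 = 0.01000.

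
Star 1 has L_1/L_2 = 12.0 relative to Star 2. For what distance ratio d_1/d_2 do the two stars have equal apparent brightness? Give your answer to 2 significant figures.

Equal flux requires L_1/d_1² = L_2/d_2², so d_1/d_2 = √(L_1/L_2)
= √(12.0) = 3.464.

3.5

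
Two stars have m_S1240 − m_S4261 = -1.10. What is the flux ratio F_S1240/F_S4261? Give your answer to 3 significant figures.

2.75

F_S1240/F_S4261 = 10^(−(m_S1240 − m_S4261)/2.5) = 10^(1.10/2.5) = 10^0.440 = 2.754.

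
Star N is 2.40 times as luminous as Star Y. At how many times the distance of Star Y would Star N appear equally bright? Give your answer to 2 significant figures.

Equal flux requires L_N/d_N² = L_Y/d_Y², so d_N/d_Y = √(L_N/L_Y)
= √(2.40) = 1.549.

1.5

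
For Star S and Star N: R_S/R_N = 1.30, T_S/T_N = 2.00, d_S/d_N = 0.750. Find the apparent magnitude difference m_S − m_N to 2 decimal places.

L_S/L_N = (1.30)²(2.00)⁴ = 27.04.
F_S/F_N = (L_S/L_N)/(d_S/d_N)² = 27.04/0.5625 = 48.07.
m_S − m_N = −2.5 log₁₀(48.07) = -4.20.

-4.20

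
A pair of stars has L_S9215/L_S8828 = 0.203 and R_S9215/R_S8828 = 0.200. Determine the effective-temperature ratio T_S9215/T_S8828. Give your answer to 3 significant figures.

L ∝ R²T⁴ gives T ∝ (L/R²)^(1/4), so
T_S9215/T_S8828 = (0.203 / 0.200²)^(1/4) = (5.075)^(1/4) = 1.501.

1.50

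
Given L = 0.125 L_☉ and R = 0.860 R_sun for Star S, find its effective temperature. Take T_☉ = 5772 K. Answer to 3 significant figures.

T/T_☉ = (L/L_☉)^(1/4) / (R/R_☉)^(1/2)
T = 5772 × (0.125)^(1/4) / √(0.860) = 5772 × 0.5946 / 0.9274 = 3701 K.

3.70×10^3 K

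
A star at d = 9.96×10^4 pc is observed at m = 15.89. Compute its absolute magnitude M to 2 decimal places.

M = m − 5 log₁₀(d/10 pc) = 15.89 − 5 log₁₀(9.96×10^4/10)
  = 15.89 − 5 × 3.998 = 15.89 − 19.99 = -4.10.

-4.10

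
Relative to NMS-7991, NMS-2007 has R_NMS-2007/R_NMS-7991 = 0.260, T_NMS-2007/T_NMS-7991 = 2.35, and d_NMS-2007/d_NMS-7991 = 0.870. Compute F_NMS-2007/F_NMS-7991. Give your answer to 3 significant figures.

L_NMS-2007/L_NMS-7991 = (R_NMS-2007/R_NMS-7991)²(T_NMS-2007/T_NMS-7991)⁴ = (0.260)² × (2.35)⁴ = 2.062.
F_NMS-2007/F_NMS-7991 = (L_NMS-2007/L_NMS-7991)/(d_NMS-2007/d_NMS-7991)² = 2.062 / (0.870)² = 2.724.

2.72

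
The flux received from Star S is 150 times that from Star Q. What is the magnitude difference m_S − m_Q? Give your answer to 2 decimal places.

-5.44

m_S − m_Q = −2.5 log₁₀(F_S/F_Q) = −2.5 log₁₀(150) = −2.5 × (2.176) = -5.440.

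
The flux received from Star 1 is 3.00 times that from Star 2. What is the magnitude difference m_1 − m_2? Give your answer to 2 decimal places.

m_1 − m_2 = −2.5 log₁₀(F_1/F_2) = −2.5 log₁₀(3.00) = −2.5 × (0.477) = -1.193.

-1.19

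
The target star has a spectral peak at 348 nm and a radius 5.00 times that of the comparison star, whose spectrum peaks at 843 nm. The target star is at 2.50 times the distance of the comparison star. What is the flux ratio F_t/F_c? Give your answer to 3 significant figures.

Wien's law: T_t/T_c = λ_c/λ_t = 843/348 = 2.422.
L_t/L_c = (R_t/R_c)²(T_t/T_c)⁴ = (5.00)²(2.422)⁴ = 860.9.
F_t/F_c = (L_t/L_c)/(d_t/d_c)² = 860.9/(2.50)² = 137.7.

138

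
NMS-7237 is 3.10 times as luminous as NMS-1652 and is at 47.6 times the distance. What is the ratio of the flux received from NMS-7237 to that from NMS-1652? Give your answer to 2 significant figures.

F = L/(4πd²), so F_NMS-7237/F_NMS-1652 = (L_NMS-7237/L_NMS-1652) / (d_NMS-7237/d_NMS-1652)²
= 3.10 / (47.6)² = 3.10 / 2266 = 0.001368.

0.0014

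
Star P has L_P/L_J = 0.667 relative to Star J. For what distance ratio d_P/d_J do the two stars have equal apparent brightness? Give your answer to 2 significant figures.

Equal flux requires L_P/d_P² = L_J/d_J², so d_P/d_J = √(L_P/L_J)
= √(0.667) = 0.8167.

0.82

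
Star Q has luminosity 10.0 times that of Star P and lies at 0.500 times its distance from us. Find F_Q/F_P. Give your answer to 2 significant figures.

F = L/(4πd²), so F_Q/F_P = (L_Q/L_P) / (d_Q/d_P)²
= 10.0 / (0.500)² = 10.0 / 0.2500 = 40.00.

40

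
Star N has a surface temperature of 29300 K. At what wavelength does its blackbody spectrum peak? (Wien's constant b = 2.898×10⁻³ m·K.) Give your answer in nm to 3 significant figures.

λ_max = b/T = 2.898×10⁻³ / 29300 = 9.89×10^-8 m = 98.91 nm.

98.9 nm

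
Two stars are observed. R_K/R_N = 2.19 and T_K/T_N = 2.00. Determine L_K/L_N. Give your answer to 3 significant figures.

76.7

From the Stefan–Boltzmann law, L ∝ R²T⁴, so
L_K/L_N = (R_K/R_N)² (T_K/T_N)⁴ = (2.19)² × (2.00)⁴ = 4.796 × 16.00 = 76.74.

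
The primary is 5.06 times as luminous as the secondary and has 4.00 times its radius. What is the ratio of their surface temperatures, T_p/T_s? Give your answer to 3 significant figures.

L ∝ R²T⁴ gives T ∝ (L/R²)^(1/4), so
T_p/T_s = (5.06 / 4.00²)^(1/4) = (0.3162)^(1/4) = 0.7499.

0.750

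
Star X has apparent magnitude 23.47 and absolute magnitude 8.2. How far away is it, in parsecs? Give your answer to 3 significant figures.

1.13×10^4 pc

m − M = 5 log₁₀(d/10 pc)
23.47 − (8.2) = 15.27 = 5 log₁₀(d/10)
d = 10 × 10^(15.27/5) = 10 × 10^3.054 = 1.132×10^4 pc.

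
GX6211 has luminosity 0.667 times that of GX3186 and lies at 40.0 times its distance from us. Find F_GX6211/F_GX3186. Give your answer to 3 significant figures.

4.17×10^-4

F = L/(4πd²), so F_GX6211/F_GX3186 = (L_GX6211/L_GX3186) / (d_GX6211/d_GX3186)²
= 0.667 / (40.0)² = 0.667 / 1600 = 4.169×10^-4.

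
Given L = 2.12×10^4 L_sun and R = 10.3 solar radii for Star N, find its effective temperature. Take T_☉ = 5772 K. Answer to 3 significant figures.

2.17×10^4 K

T/T_☉ = (L/L_☉)^(1/4) / (R/R_☉)^(1/2)
T = 5772 × (2.12×10^4)^(1/4) / √(10.3) = 5772 × 12.07 / 3.209 = 2.170×10^4 K.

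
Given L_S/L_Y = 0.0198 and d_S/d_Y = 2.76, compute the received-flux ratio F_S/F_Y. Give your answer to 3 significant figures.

F = L/(4πd²), so F_S/F_Y = (L_S/L_Y) / (d_S/d_Y)²
= 0.0198 / (2.76)² = 0.0198 / 7.618 = 0.002599.

0.00260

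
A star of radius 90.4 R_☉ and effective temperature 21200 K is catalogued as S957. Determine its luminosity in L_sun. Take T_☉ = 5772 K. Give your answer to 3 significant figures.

1.49×10^6 L_sun

L/L_☉ = (R/R_☉)² (T/T_☉)⁴ = (90.4)² × (21200/5772)⁴
       = 8172 × (3.673)⁴ = 8172 × 182.0 = 1.487×10^6.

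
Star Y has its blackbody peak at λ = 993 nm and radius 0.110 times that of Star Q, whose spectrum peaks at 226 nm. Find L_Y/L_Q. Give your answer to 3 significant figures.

Wien's law gives T ∝ 1/λ_max, so T_Y/T_Q = λ_Q/λ_Y = 226/993 = 0.2276.
Then L ∝ R²T⁴ gives L_Y/L_Q = (0.110)² × (0.2276)⁴ = 0.01210 × 0.002683 = 3.247×10^-5.

3.25×10^-5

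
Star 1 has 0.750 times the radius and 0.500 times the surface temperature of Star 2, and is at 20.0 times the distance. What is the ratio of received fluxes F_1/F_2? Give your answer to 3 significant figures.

8.79×10^-5

L_1/L_2 = (R_1/R_2)²(T_1/T_2)⁴ = (0.750)² × (0.500)⁴ = 0.03516.
F_1/F_2 = (L_1/L_2)/(d_1/d_2)² = 0.03516 / (20.0)² = 8.789×10^-5.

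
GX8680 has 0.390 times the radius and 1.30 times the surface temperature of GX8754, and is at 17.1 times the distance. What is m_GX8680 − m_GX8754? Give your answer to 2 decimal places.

7.07

L_GX8680/L_GX8754 = (0.390)²(1.30)⁴ = 0.4344.
F_GX8680/F_GX8754 = (L_GX8680/L_GX8754)/(d_GX8680/d_GX8754)² = 0.4344/292.4 = 0.001486.
m_GX8680 − m_GX8754 = −2.5 log₁₀(0.001486) = 7.07.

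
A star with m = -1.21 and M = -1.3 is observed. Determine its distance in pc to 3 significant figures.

m − M = 5 log₁₀(d/10 pc)
-1.21 − (-1.3) = 0.09 = 5 log₁₀(d/10)
d = 10 × 10^(0.09/5) = 10 × 10^0.018 = 10.42 pc.

10.4 pc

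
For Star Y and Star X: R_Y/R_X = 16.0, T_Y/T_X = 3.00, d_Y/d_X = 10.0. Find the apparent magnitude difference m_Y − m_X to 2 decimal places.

L_Y/L_X = (16.0)²(3.00)⁴ = 2.074×10^4.
F_Y/F_X = (L_Y/L_X)/(d_Y/d_X)² = 2.074×10^4/100.0 = 207.4.
m_Y − m_X = −2.5 log₁₀(207.4) = -5.79.

-5.79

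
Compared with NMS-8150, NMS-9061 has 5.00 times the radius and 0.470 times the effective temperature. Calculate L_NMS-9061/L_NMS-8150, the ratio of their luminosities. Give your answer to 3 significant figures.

From the Stefan–Boltzmann law, L ∝ R²T⁴, so
L_NMS-9061/L_NMS-8150 = (R_NMS-9061/R_NMS-8150)² (T_NMS-9061/T_NMS-8150)⁴ = (5.00)² × (0.470)⁴ = 25.00 × 0.04880 = 1.220.

1.22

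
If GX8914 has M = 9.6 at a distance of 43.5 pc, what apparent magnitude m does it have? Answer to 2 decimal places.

m = M + 5 log₁₀(d/10 pc) = 9.6 + 5 log₁₀(43.5/10)
  = 9.6 + 5 × 0.638 = 9.6 + 3.19 = 12.79.

12.79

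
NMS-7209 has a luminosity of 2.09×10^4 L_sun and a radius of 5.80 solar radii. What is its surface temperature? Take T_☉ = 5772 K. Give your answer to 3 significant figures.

2.88×10^4 K

T/T_☉ = (L/L_☉)^(1/4) / (R/R_☉)^(1/2)
T = 5772 × (2.09×10^4)^(1/4) / √(5.80) = 5772 × 12.02 / 2.408 = 2.882×10^4 K.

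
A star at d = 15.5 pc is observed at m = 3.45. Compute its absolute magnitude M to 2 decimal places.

M = m − 5 log₁₀(d/10 pc) = 3.45 − 5 log₁₀(15.5/10)
  = 3.45 − 5 × 0.190 = 3.45 − 0.95 = 2.50.

2.50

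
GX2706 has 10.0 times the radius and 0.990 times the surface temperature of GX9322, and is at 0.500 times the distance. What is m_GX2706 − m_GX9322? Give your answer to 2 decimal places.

-6.46

L_GX2706/L_GX9322 = (10.0)²(0.990)⁴ = 96.06.
F_GX2706/F_GX9322 = (L_GX2706/L_GX9322)/(d_GX2706/d_GX9322)² = 96.06/0.2500 = 384.2.
m_GX2706 − m_GX9322 = −2.5 log₁₀(384.2) = -6.46.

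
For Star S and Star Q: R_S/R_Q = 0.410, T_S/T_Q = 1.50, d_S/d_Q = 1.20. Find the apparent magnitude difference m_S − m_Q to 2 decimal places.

L_S/L_Q = (0.410)²(1.50)⁴ = 0.8510.
F_S/F_Q = (L_S/L_Q)/(d_S/d_Q)² = 0.8510/1.440 = 0.5910.
m_S − m_Q = −2.5 log₁₀(0.5910) = 0.57.

0.57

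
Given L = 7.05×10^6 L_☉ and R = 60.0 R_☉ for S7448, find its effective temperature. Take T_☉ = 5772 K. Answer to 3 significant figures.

3.84×10^4 K

T/T_☉ = (L/L_☉)^(1/4) / (R/R_☉)^(1/2)
T = 5772 × (7.05×10^6)^(1/4) / √(60.0) = 5772 × 51.53 / 7.746 = 3.840×10^4 K.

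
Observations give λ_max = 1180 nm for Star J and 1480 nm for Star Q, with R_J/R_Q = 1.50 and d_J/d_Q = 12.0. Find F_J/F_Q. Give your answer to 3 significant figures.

Wien's law: T_J/T_Q = λ_Q/λ_J = 1480/1180 = 1.254.
L_J/L_Q = (R_J/R_Q)²(T_J/T_Q)⁴ = (1.50)²(1.254)⁴ = 5.568.
F_J/F_Q = (L_J/L_Q)/(d_J/d_Q)² = 5.568/(12.0)² = 0.03867.

0.0387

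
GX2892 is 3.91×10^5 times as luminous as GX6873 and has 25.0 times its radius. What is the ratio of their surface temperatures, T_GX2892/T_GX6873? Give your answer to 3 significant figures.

L ∝ R²T⁴ gives T ∝ (L/R²)^(1/4), so
T_GX2892/T_GX6873 = (3.91×10^5 / 25.0²)^(1/4) = (625.6)^(1/4) = 5.001.

5.00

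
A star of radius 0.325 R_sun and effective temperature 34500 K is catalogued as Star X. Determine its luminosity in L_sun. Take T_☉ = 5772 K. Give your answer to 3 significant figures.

135 L_sun

L/L_☉ = (R/R_☉)² (T/T_☉)⁴ = (0.325)² × (34500/5772)⁴
       = 0.1056 × (5.977)⁴ = 0.1056 × 1276 = 134.8.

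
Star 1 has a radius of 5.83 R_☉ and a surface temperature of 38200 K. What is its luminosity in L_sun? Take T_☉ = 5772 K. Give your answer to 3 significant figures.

6.52×10^4 L_sun

L/L_☉ = (R/R_☉)² (T/T_☉)⁴ = (5.83)² × (38200/5772)⁴
       = 33.99 × (6.618)⁴ = 33.99 × 1918 = 6.521×10^4.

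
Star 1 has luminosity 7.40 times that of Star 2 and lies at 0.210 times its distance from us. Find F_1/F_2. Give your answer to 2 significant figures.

F = L/(4πd²), so F_1/F_2 = (L_1/L_2) / (d_1/d_2)²
= 7.40 / (0.210)² = 7.40 / 0.04410 = 167.8.

1.7×10^2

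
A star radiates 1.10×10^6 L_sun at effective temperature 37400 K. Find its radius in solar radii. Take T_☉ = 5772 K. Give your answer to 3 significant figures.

R/R_☉ = √(L/L_☉) / (T/T_☉)² = √(1.10×10^6) / (6.480)²
       = 1049 / 41.98 = 24.98.

25.0 solar radii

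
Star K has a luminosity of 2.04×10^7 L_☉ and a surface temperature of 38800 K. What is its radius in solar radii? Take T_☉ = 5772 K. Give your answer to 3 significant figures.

R/R_☉ = √(L/L_☉) / (T/T_☉)² = √(2.04×10^7) / (6.722)²
       = 4517 / 45.19 = 99.95.

100 solar radii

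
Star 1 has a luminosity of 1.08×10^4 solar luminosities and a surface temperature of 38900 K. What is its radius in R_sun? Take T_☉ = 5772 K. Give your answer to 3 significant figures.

2.29 R_sun

R/R_☉ = √(L/L_☉) / (T/T_☉)² = √(1.08×10^4) / (6.739)²
       = 103.9 / 45.42 = 2.288.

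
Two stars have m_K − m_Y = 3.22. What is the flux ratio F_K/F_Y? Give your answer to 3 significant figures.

F_K/F_Y = 10^(−(m_K − m_Y)/2.5) = 10^(-3.22/2.5) = 10^-1.288 = 0.05152.

0.0515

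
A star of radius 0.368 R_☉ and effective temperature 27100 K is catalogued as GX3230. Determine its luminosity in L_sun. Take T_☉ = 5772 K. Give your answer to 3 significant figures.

65.8 L_sun

L/L_☉ = (R/R_☉)² (T/T_☉)⁴ = (0.368)² × (27100/5772)⁴
       = 0.1354 × (4.695)⁴ = 0.1354 × 485.9 = 65.81.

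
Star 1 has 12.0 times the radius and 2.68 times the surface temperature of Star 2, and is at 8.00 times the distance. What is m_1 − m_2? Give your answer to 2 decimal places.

L_1/L_2 = (12.0)²(2.68)⁴ = 7429.
F_1/F_2 = (L_1/L_2)/(d_1/d_2)² = 7429/64.00 = 116.1.
m_1 − m_2 = −2.5 log₁₀(116.1) = -5.16.

-5.16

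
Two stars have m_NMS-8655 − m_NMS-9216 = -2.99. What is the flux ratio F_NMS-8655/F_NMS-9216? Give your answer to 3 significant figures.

15.7

F_NMS-8655/F_NMS-9216 = 10^(−(m_NMS-8655 − m_NMS-9216)/2.5) = 10^(2.99/2.5) = 10^1.196 = 15.70.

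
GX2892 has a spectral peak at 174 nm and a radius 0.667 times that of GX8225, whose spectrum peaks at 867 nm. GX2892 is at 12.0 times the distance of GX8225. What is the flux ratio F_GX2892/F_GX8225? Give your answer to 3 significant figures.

1.90

Wien's law: T_GX2892/T_GX8225 = λ_GX8225/λ_GX2892 = 867/174 = 4.983.
L_GX2892/L_GX8225 = (R_GX2892/R_GX8225)²(T_GX2892/T_GX8225)⁴ = (0.667)²(4.983)⁴ = 274.2.
F_GX2892/F_GX8225 = (L_GX2892/L_GX8225)/(d_GX2892/d_GX8225)² = 274.2/(12.0)² = 1.904.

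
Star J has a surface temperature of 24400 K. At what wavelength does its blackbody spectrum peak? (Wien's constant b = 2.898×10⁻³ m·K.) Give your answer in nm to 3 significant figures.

119 nm

λ_max = b/T = 2.898×10⁻³ / 24400 = 1.19×10^-7 m = 118.8 nm.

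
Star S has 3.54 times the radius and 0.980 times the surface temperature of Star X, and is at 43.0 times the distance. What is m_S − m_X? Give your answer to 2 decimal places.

L_S/L_X = (3.54)²(0.980)⁴ = 11.56.
F_S/F_X = (L_S/L_X)/(d_S/d_X)² = 11.56/1849 = 0.006251.
m_S − m_X = −2.5 log₁₀(0.006251) = 5.51.

5.51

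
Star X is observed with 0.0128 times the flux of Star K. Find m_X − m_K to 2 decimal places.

4.73

m_X − m_K = −2.5 log₁₀(F_X/F_K) = −2.5 log₁₀(0.0128) = −2.5 × (-1.893) = 4.732.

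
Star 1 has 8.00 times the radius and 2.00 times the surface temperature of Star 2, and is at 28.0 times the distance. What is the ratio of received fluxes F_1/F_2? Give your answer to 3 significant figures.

1.31

L_1/L_2 = (R_1/R_2)²(T_1/T_2)⁴ = (8.00)² × (2.00)⁴ = 1024.
F_1/F_2 = (L_1/L_2)/(d_1/d_2)² = 1024 / (28.0)² = 1.306.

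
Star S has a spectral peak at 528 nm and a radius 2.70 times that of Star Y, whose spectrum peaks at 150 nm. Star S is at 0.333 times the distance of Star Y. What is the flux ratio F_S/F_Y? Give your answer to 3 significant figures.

0.428

Wien's law: T_S/T_Y = λ_Y/λ_S = 150/528 = 0.2841.
L_S/L_Y = (R_S/R_Y)²(T_S/T_Y)⁴ = (2.70)²(0.2841)⁴ = 0.04749.
F_S/F_Y = (L_S/L_Y)/(d_S/d_Y)² = 0.04749/(0.333)² = 0.4282.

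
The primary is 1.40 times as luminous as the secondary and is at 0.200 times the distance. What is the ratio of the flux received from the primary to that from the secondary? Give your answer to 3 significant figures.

F = L/(4πd²), so F_p/F_s = (L_p/L_s) / (d_p/d_s)²
= 1.40 / (0.200)² = 1.40 / 0.04000 = 35.00.

35.0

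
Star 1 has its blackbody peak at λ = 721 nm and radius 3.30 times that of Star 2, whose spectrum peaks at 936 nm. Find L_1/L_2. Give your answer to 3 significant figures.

30.9

Wien's law gives T ∝ 1/λ_max, so T_1/T_2 = λ_2/λ_1 = 936/721 = 1.298.
Then L ∝ R²T⁴ gives L_1/L_2 = (3.30)² × (1.298)⁴ = 10.89 × 2.840 = 30.93.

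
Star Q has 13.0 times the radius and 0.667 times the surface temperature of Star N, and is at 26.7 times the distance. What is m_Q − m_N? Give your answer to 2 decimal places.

L_Q/L_N = (13.0)²(0.667)⁴ = 33.45.
F_Q/F_N = (L_Q/L_N)/(d_Q/d_N)² = 33.45/712.9 = 0.04692.
m_Q − m_N = −2.5 log₁₀(0.04692) = 3.32.

3.32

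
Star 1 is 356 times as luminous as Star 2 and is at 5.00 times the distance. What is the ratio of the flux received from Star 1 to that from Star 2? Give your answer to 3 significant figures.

F = L/(4πd²), so F_1/F_2 = (L_1/L_2) / (d_1/d_2)²
= 356 / (5.00)² = 356 / 25.00 = 14.24.

14.2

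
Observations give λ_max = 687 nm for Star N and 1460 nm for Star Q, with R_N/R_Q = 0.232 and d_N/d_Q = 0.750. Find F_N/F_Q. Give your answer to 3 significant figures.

1.95

Wien's law: T_N/T_Q = λ_Q/λ_N = 1460/687 = 2.125.
L_N/L_Q = (R_N/R_Q)²(T_N/T_Q)⁴ = (0.232)²(2.125)⁴ = 1.098.
F_N/F_Q = (L_N/L_Q)/(d_N/d_Q)² = 1.098/(0.750)² = 1.952.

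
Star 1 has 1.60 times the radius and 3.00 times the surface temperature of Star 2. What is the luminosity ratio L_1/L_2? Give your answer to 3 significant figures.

207

From the Stefan–Boltzmann law, L ∝ R²T⁴, so
L_1/L_2 = (R_1/R_2)² (T_1/T_2)⁴ = (1.60)² × (3.00)⁴ = 2.560 × 81.00 = 207.4.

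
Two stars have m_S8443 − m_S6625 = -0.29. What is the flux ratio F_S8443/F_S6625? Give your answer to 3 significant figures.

F_S8443/F_S6625 = 10^(−(m_S8443 − m_S6625)/2.5) = 10^(0.29/2.5) = 10^0.116 = 1.306.

1.31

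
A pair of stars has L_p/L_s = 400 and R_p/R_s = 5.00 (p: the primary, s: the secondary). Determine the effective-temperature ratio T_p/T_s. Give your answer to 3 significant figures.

L ∝ R²T⁴ gives T ∝ (L/R²)^(1/4), so
T_p/T_s = (400 / 5.00²)^(1/4) = (16.00)^(1/4) = 2.000.

2.00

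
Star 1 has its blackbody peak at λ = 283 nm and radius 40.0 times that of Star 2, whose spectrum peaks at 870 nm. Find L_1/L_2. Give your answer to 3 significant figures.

Wien's law gives T ∝ 1/λ_max, so T_1/T_2 = λ_2/λ_1 = 870/283 = 3.074.
Then L ∝ R²T⁴ gives L_1/L_2 = (40.0)² × (3.074)⁴ = 1600 × 89.32 = 1.429×10^5.

1.43×10^5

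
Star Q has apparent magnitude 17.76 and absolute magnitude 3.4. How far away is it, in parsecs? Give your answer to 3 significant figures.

7.45×10^3 pc

m − M = 5 log₁₀(d/10 pc)
17.76 − (3.4) = 14.36 = 5 log₁₀(d/10)
d = 10 × 10^(14.36/5) = 10 × 10^2.872 = 7447 pc.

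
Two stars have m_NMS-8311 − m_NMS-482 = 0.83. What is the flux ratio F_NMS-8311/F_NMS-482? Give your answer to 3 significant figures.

F_NMS-8311/F_NMS-482 = 10^(−(m_NMS-8311 − m_NMS-482)/2.5) = 10^(-0.83/2.5) = 10^-0.332 = 0.4656.

0.466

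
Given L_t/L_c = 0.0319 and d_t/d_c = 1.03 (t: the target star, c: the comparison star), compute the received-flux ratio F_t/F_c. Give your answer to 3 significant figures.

F = L/(4πd²), so F_t/F_c = (L_t/L_c) / (d_t/d_c)²
= 0.0319 / (1.03)² = 0.0319 / 1.061 = 0.03007.

0.0301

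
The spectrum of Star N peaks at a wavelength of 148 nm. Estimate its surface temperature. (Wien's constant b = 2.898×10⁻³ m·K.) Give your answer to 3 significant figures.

1.96×10^4 K

T = b/λ_max = 2.898×10⁻³ / (148×10⁻⁹) = 1.958×10^4 K.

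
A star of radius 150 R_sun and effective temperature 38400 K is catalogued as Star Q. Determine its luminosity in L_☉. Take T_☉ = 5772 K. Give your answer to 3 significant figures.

4.41×10^7 L_☉

L/L_☉ = (R/R_☉)² (T/T_☉)⁴ = (150)² × (38400/5772)⁴
       = 2.250×10^4 × (6.653)⁴ = 2.250×10^4 × 1959 = 4.408×10^7.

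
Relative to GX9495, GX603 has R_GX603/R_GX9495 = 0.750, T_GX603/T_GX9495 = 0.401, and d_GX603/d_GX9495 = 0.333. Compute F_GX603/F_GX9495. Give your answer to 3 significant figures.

L_GX603/L_GX9495 = (R_GX603/R_GX9495)²(T_GX603/T_GX9495)⁴ = (0.750)² × (0.401)⁴ = 0.01454.
F_GX603/F_GX9495 = (L_GX603/L_GX9495)/(d_GX603/d_GX9495)² = 0.01454 / (0.333)² = 0.1312.

0.131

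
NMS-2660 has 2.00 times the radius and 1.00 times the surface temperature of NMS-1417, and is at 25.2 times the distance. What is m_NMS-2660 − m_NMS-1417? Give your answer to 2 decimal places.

5.50

L_NMS-2660/L_NMS-1417 = (2.00)²(1.00)⁴ = 4.000.
F_NMS-2660/F_NMS-1417 = (L_NMS-2660/L_NMS-1417)/(d_NMS-2660/d_NMS-1417)² = 4.000/635.0 = 0.006299.
m_NMS-2660 − m_NMS-1417 = −2.5 log₁₀(0.006299) = 5.50.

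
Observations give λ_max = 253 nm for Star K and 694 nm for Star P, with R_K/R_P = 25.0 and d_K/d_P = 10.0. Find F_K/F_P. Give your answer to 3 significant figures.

Wien's law: T_K/T_P = λ_P/λ_K = 694/253 = 2.743.
L_K/L_P = (R_K/R_P)²(T_K/T_P)⁴ = (25.0)²(2.743)⁴ = 3.539×10^4.
F_K/F_P = (L_K/L_P)/(d_K/d_P)² = 3.539×10^4/(10.0)² = 353.9.

354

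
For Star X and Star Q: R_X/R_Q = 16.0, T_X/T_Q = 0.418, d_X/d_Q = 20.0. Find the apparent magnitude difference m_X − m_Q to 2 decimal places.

L_X/L_Q = (16.0)²(0.418)⁴ = 7.815.
F_X/F_Q = (L_X/L_Q)/(d_X/d_Q)² = 7.815/400.0 = 0.01954.
m_X − m_Q = −2.5 log₁₀(0.01954) = 4.27.

4.27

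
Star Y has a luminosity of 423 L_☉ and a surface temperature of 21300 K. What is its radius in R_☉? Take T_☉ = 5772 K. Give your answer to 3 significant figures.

1.51 R_☉

R/R_☉ = √(L/L_☉) / (T/T_☉)² = √(423) / (3.690)²
       = 20.57 / 13.62 = 1.510.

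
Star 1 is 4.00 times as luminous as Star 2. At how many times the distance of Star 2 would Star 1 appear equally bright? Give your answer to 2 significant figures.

2.0

Equal flux requires L_1/d_1² = L_2/d_2², so d_1/d_2 = √(L_1/L_2)
= √(4.00) = 2.000.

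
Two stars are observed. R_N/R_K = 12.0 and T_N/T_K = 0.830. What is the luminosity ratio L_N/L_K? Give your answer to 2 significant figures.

From the Stefan–Boltzmann law, L ∝ R²T⁴, so
L_N/L_K = (R_N/R_K)² (T_N/T_K)⁴ = (12.0)² × (0.830)⁴ = 144.0 × 0.4746 = 68.34.

68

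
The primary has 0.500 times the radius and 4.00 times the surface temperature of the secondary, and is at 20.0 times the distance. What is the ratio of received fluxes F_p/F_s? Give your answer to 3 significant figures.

L_p/L_s = (R_p/R_s)²(T_p/T_s)⁴ = (0.500)² × (4.00)⁴ = 64.00.
F_p/F_s = (L_p/L_s)/(d_p/d_s)² = 64.00 / (20.0)² = 0.1600.

0.160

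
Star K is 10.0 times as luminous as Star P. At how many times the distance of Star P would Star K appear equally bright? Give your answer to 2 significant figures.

Equal flux requires L_K/d_K² = L_P/d_P², so d_K/d_P = √(L_K/L_P)
= √(10.0) = 3.162.

3.2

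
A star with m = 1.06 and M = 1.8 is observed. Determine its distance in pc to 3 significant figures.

7.11 pc

m − M = 5 log₁₀(d/10 pc)
1.06 − (1.8) = -0.74 = 5 log₁₀(d/10)
d = 10 × 10^(-0.74/5) = 10 × 10^-0.148 = 7.112 pc.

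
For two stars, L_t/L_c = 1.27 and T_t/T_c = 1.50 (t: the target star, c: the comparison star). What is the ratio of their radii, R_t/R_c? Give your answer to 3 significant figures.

L ∝ R²T⁴ gives R ∝ √L / T², so
R_t/R_c = √(1.27) / (1.50)² = 1.127 / 2.250 = 0.5009.

0.501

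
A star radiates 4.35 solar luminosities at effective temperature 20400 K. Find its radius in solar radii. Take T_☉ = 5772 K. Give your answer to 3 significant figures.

R/R_☉ = √(L/L_☉) / (T/T_☉)² = √(4.35) / (3.534)²
       = 2.086 / 12.49 = 0.1670.

0.167 solar radii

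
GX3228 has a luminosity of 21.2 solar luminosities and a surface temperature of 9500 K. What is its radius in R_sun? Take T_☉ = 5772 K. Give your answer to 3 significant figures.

1.70 R_sun

R/R_☉ = √(L/L_☉) / (T/T_☉)² = √(21.2) / (1.646)²
       = 4.604 / 2.709 = 1.700.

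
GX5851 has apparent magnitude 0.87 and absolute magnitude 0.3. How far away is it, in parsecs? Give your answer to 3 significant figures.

13.0 pc

m − M = 5 log₁₀(d/10 pc)
0.87 − (0.3) = 0.57 = 5 log₁₀(d/10)
d = 10 × 10^(0.57/5) = 10 × 10^0.114 = 13.00 pc.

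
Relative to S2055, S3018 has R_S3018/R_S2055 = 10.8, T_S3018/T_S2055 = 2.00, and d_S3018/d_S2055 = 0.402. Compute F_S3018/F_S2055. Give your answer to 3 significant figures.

1.15×10^4

L_S3018/L_S2055 = (R_S3018/R_S2055)²(T_S3018/T_S2055)⁴ = (10.8)² × (2.00)⁴ = 1866.
F_S3018/F_S2055 = (L_S3018/L_S2055)/(d_S3018/d_S2055)² = 1866 / (0.402)² = 1.155×10^4.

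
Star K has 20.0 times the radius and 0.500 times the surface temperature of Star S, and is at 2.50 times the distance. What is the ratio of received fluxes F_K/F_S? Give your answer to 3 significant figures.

4.00

L_K/L_S = (R_K/R_S)²(T_K/T_S)⁴ = (20.0)² × (0.500)⁴ = 25.00.
F_K/F_S = (L_K/L_S)/(d_K/d_S)² = 25.00 / (2.50)² = 4.000.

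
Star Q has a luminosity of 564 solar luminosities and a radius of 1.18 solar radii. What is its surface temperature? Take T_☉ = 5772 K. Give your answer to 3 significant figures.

T/T_☉ = (L/L_☉)^(1/4) / (R/R_☉)^(1/2)
T = 5772 × (564)^(1/4) / √(1.18) = 5772 × 4.873 / 1.086 = 2.589×10^4 K.

2.59×10^4 K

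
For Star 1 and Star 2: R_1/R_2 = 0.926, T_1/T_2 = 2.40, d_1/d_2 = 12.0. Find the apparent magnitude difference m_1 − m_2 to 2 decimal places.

1.76

L_1/L_2 = (0.926)²(2.40)⁴ = 28.45.
F_1/F_2 = (L_1/L_2)/(d_1/d_2)² = 28.45/144.0 = 0.1976.
m_1 − m_2 = −2.5 log₁₀(0.1976) = 1.76.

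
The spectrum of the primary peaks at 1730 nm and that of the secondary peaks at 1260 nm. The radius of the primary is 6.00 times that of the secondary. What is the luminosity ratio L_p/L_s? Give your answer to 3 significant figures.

10.1

Wien's law gives T ∝ 1/λ_max, so T_p/T_s = λ_s/λ_p = 1260/1730 = 0.7283.
Then L ∝ R²T⁴ gives L_p/L_s = (6.00)² × (0.7283)⁴ = 36.00 × 0.2814 = 10.13.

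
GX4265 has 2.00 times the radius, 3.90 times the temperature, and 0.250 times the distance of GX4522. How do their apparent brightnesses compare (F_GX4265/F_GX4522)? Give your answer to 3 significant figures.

L_GX4265/L_GX4522 = (R_GX4265/R_GX4522)²(T_GX4265/T_GX4522)⁴ = (2.00)² × (3.90)⁴ = 925.4.
F_GX4265/F_GX4522 = (L_GX4265/L_GX4522)/(d_GX4265/d_GX4522)² = 925.4 / (0.250)² = 1.481×10^4.

1.48×10^4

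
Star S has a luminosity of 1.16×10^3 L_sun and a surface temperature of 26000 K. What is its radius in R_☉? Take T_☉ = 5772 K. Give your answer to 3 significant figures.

1.68 R_☉

R/R_☉ = √(L/L_☉) / (T/T_☉)² = √(1.16×10^3) / (4.505)²
       = 34.06 / 20.29 = 1.679.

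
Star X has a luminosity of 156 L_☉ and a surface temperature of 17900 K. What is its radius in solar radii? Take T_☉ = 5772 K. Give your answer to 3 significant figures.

1.30 solar radii

R/R_☉ = √(L/L_☉) / (T/T_☉)² = √(156) / (3.101)²
       = 12.49 / 9.617 = 1.299.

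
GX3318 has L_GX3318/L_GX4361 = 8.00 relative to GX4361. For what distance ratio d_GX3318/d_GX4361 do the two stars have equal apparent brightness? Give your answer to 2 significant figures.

Equal flux requires L_GX3318/d_GX3318² = L_GX4361/d_GX4361², so d_GX3318/d_GX4361 = √(L_GX3318/L_GX4361)
= √(8.00) = 2.828.

2.8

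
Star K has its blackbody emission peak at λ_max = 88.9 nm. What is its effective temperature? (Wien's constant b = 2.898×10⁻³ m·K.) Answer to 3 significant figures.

3.26×10^4 K

T = b/λ_max = 2.898×10⁻³ / (88.9×10⁻⁹) = 3.260×10^4 K.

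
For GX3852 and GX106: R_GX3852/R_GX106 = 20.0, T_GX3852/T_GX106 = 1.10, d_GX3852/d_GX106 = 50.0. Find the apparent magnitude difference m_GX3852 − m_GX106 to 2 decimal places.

1.58

L_GX3852/L_GX106 = (20.0)²(1.10)⁴ = 585.6.
F_GX3852/F_GX106 = (L_GX3852/L_GX106)/(d_GX3852/d_GX106)² = 585.6/2500 = 0.2343.
m_GX3852 − m_GX106 = −2.5 log₁₀(0.2343) = 1.58.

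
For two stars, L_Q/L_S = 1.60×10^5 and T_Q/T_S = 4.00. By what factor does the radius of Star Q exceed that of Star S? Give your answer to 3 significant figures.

25.0

L ∝ R²T⁴ gives R ∝ √L / T², so
R_Q/R_S = √(1.60×10^5) / (4.00)² = 400.0 / 16.00 = 25.00.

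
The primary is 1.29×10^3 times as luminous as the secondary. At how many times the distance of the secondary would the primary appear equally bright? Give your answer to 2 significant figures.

Equal flux requires L_p/d_p² = L_s/d_s², so d_p/d_s = √(L_p/L_s)
= √(1.29×10^3) = 35.92.

36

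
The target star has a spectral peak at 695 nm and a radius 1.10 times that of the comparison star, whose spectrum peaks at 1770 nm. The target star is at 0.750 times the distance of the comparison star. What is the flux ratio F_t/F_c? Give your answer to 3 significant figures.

Wien's law: T_t/T_c = λ_c/λ_t = 1770/695 = 2.547.
L_t/L_c = (R_t/R_c)²(T_t/T_c)⁴ = (1.10)²(2.547)⁴ = 50.90.
F_t/F_c = (L_t/L_c)/(d_t/d_c)² = 50.90/(0.750)² = 90.49.

90.5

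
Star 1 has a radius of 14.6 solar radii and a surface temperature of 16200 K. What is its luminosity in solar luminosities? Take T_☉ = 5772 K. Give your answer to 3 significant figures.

1.32×10^4 solar luminosities

L/L_☉ = (R/R_☉)² (T/T_☉)⁴ = (14.6)² × (16200/5772)⁴
       = 213.2 × (2.807)⁴ = 213.2 × 62.05 = 1.323×10^4.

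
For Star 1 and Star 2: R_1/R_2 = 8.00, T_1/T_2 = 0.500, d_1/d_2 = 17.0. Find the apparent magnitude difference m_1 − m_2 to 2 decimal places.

L_1/L_2 = (8.00)²(0.500)⁴ = 4.000.
F_1/F_2 = (L_1/L_2)/(d_1/d_2)² = 4.000/289.0 = 0.01384.
m_1 − m_2 = −2.5 log₁₀(0.01384) = 4.65.

4.65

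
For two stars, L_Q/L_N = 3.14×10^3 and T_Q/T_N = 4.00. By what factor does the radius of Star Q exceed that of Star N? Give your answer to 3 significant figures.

3.50

L ∝ R²T⁴ gives R ∝ √L / T², so
R_Q/R_N = √(3.14×10^3) / (4.00)² = 56.04 / 16.00 = 3.502.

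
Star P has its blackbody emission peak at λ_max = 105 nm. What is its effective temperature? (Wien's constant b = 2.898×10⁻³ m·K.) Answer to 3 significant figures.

2.76×10^4 K

T = b/λ_max = 2.898×10⁻³ / (105×10⁻⁹) = 2.760×10^4 K.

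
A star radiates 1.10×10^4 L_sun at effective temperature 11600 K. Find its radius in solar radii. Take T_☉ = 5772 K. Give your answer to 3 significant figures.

R/R_☉ = √(L/L_☉) / (T/T_☉)² = √(1.10×10^4) / (2.010)²
       = 104.9 / 4.039 = 25.97.

26.0 solar radii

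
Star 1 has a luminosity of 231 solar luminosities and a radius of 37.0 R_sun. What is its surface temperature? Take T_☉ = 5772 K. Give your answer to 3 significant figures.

T/T_☉ = (L/L_☉)^(1/4) / (R/R_☉)^(1/2)
T = 5772 × (231)^(1/4) / √(37.0) = 5772 × 3.899 / 6.083 = 3699 K.

3.70×10^3 K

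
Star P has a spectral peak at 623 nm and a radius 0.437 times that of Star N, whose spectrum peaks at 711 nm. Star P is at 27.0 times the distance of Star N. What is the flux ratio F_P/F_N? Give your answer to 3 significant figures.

4.44×10^-4

Wien's law: T_P/T_N = λ_N/λ_P = 711/623 = 1.141.
L_P/L_N = (R_P/R_N)²(T_P/T_N)⁴ = (0.437)²(1.141)⁴ = 0.3240.
F_P/F_N = (L_P/L_N)/(d_P/d_N)² = 0.3240/(27.0)² = 4.444×10^-4.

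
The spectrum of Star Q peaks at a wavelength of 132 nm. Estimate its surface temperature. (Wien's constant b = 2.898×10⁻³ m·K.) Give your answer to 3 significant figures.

T = b/λ_max = 2.898×10⁻³ / (132×10⁻⁹) = 2.195×10^4 K.

2.20×10^4 K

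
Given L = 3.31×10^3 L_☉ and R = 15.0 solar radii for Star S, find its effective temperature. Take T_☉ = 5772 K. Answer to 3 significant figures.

1.13×10^4 K

T/T_☉ = (L/L_☉)^(1/4) / (R/R_☉)^(1/2)
T = 5772 × (3.31×10^3)^(1/4) / √(15.0) = 5772 × 7.585 / 3.873 = 1.130×10^4 K.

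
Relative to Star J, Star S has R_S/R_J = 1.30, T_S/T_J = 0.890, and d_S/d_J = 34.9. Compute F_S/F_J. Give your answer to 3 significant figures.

L_S/L_J = (R_S/R_J)²(T_S/T_J)⁴ = (1.30)² × (0.890)⁴ = 1.060.
F_S/F_J = (L_S/L_J)/(d_S/d_J)² = 1.060 / (34.9)² = 8.706×10^-4.

8.71×10^-4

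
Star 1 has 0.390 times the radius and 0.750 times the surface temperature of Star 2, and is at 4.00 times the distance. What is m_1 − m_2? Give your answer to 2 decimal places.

L_1/L_2 = (0.390)²(0.750)⁴ = 0.04813.
F_1/F_2 = (L_1/L_2)/(d_1/d_2)² = 0.04813/16.00 = 0.003008.
m_1 − m_2 = −2.5 log₁₀(0.003008) = 6.30.

6.30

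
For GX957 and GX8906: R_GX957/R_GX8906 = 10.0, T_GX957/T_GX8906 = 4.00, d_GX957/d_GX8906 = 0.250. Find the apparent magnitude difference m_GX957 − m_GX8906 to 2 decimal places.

L_GX957/L_GX8906 = (10.0)²(4.00)⁴ = 2.560×10^4.
F_GX957/F_GX8906 = (L_GX957/L_GX8906)/(d_GX957/d_GX8906)² = 2.560×10^4/0.06250 = 4.096×10^5.
m_GX957 − m_GX8906 = −2.5 log₁₀(4.096×10^5) = -14.03.

-14.03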